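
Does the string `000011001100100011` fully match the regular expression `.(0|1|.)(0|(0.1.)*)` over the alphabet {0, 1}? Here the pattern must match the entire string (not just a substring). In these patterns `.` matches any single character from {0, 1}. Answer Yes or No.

Yes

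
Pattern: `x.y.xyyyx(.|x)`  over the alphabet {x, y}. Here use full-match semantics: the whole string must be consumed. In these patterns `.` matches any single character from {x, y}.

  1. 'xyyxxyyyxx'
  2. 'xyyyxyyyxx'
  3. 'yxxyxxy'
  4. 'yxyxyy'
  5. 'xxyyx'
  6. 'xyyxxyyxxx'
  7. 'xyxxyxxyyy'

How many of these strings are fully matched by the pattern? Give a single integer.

2

1 → match
2 → match
3 → no match — must start with 'x'
4 → no match — must start with 'x'
5 → no match
6 → no match
7 → no match
Total matched: 2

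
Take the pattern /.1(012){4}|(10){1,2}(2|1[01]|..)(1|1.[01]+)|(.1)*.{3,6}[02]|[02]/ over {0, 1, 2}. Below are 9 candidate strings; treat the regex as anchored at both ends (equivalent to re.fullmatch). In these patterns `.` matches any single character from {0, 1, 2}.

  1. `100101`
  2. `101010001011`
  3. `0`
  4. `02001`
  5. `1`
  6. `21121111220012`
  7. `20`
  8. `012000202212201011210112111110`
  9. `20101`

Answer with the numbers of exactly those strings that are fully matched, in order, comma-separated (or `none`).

2, 3

1 → no match
2 → match
3 → match
4 → no match
5 → no match
6 → no match
7 → no match
8 → no match
9 → no match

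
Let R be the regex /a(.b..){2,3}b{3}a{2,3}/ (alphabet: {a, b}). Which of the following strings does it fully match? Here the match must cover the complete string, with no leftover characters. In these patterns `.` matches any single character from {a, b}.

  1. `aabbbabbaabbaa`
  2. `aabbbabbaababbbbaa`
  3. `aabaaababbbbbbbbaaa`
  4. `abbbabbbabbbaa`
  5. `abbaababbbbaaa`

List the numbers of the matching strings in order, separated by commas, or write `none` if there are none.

2, 3, 4

1 → no match
2 → match
3 → match
4 → match
5 → no match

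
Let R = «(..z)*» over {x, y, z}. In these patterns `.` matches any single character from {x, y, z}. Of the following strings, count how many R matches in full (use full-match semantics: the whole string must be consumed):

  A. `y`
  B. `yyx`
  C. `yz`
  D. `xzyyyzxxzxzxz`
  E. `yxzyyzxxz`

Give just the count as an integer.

A → no match
B → no match
C → no match
D → no match
E → match
Total matched: 1

1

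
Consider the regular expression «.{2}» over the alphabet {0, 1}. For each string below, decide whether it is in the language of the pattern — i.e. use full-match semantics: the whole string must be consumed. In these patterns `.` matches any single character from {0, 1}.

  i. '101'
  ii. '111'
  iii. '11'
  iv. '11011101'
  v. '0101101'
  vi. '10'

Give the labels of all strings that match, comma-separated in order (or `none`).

i. '101' → no match
ii. '111' → no match
iii. '11' → match
iv. '11011101' → no match
v. '0101101' → no match
vi. '10' → match

iii, vi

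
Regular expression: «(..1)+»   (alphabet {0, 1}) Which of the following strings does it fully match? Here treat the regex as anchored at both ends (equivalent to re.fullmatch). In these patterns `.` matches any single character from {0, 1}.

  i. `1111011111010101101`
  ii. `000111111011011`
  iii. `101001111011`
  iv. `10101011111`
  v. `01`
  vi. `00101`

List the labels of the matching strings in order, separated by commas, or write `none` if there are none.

iii

i → no match
ii → no match
iii → match
iv → no match
v → no match
vi → no match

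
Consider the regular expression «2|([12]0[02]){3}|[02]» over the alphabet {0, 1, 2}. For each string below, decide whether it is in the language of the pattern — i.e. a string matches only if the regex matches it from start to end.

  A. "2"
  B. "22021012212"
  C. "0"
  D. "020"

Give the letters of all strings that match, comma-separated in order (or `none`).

A, C

A → match
B → no match
C → match
D → no match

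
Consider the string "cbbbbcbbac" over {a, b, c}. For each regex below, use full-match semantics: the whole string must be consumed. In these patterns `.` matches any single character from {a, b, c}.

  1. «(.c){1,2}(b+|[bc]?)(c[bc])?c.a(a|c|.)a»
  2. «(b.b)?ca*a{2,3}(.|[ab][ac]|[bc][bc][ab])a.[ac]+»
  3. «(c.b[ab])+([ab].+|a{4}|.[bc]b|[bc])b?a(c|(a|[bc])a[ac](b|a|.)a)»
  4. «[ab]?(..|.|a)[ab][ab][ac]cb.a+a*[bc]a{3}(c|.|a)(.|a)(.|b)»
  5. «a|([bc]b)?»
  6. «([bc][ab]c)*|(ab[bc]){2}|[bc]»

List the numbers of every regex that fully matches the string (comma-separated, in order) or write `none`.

3

1 → no match — must end with "a"
2 → no match
3 → match
4 → no match
5 → no match
6 → no match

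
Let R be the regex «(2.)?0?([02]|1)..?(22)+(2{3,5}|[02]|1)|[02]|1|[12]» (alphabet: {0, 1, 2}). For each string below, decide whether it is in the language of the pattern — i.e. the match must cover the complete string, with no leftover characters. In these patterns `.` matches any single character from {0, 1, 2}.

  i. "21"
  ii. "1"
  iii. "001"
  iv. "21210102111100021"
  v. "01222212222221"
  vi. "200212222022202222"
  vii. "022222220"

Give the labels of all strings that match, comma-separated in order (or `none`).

i → no match
ii → match
iii → no match
iv → no match
v → no match
vi → no match
vii → match

ii, vii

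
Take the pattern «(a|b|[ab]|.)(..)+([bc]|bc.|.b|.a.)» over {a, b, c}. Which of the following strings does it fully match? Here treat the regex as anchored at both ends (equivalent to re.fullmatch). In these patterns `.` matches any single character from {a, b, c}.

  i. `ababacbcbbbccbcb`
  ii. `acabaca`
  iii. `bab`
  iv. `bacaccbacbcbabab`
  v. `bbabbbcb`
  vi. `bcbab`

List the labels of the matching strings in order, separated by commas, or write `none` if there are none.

i, iv, v, vi

i → match
ii → no match
iii → no match
iv → match
v → match
vi → match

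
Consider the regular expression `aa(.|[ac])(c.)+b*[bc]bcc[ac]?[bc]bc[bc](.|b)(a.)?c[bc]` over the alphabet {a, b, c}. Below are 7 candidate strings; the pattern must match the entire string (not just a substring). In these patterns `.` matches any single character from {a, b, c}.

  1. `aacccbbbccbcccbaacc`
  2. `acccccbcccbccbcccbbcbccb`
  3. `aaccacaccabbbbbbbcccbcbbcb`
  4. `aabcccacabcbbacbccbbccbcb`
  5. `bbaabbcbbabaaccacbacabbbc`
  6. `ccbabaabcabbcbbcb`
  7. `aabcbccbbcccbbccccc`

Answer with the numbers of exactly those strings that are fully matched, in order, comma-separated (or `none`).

7

1 → no match
2 → no match — must start with `aa`
3 → no match
4 → no match
5 → no match — must start with `aa`
6 → no match — must start with `aa`
7 → match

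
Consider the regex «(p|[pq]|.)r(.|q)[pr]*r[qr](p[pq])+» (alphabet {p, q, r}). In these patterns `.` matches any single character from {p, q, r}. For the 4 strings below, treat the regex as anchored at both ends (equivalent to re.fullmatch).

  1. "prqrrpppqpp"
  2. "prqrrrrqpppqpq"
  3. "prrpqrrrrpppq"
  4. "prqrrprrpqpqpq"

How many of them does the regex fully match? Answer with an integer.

1. "prqrrpppqpp" → match
2 → match
3 → no match
4 → match
Total matched: 3

3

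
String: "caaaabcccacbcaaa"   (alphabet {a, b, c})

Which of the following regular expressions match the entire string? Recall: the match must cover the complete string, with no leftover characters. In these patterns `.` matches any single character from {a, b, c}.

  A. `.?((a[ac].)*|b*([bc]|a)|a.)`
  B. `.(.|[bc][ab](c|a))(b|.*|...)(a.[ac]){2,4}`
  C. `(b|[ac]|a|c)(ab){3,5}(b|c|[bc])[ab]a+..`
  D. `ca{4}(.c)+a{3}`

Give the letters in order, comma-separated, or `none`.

D

A → no match
B → no match
C → no match
D → match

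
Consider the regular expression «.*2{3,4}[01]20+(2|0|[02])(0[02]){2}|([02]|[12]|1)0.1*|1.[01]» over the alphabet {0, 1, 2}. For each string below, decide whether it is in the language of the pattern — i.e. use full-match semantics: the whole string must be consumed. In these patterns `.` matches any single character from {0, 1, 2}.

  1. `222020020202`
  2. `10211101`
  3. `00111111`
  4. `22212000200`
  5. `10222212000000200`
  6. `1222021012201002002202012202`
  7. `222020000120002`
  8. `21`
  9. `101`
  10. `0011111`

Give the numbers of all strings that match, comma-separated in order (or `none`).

1, 3, 4, 5, 9, 10

1 → match
2 → no match
3 → match
4 → match
5 → match
6 → no match
7 → no match
8 → no match
9 → match
10 → match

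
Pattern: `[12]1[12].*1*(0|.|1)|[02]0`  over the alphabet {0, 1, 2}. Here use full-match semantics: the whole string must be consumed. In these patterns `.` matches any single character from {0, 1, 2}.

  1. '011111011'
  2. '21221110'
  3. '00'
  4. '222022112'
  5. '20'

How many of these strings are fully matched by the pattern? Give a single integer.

1 → no match
2 → match
3 → match
4 → no match
5 → match
Total matched: 3

3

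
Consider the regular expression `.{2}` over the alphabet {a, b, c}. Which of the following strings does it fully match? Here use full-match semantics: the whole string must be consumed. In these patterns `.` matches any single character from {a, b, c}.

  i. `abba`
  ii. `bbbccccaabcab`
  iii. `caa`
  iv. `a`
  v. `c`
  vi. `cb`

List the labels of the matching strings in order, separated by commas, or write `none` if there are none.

i → no match
ii → no match
iii → no match
iv → no match
v → no match
vi → match

vi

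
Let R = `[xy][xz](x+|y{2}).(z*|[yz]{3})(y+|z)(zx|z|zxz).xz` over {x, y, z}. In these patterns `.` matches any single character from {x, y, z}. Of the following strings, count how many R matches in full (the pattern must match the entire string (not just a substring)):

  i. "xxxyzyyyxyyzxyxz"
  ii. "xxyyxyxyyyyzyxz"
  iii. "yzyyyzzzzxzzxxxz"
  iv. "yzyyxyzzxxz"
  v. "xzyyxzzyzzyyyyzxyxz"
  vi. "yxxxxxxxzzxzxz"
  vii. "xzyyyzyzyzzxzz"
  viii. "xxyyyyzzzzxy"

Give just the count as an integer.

i → no match
ii → no match
iii → no match
iv. "yzyyxyzzxxz" → no match
v → no match
vi → match
vii → no match — must end with "xz"
viii. "xxyyyyzzzzxy" → no match — must end with "xz"
Total matched: 1

1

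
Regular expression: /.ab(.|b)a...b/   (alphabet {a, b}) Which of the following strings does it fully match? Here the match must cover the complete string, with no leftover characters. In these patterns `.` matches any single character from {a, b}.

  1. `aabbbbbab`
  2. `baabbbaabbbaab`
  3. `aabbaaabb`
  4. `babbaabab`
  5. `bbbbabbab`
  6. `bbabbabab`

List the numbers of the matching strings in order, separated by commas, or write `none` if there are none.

3, 4

1 → no match
2 → no match
3 → match
4 → match
5 → no match
6 → no match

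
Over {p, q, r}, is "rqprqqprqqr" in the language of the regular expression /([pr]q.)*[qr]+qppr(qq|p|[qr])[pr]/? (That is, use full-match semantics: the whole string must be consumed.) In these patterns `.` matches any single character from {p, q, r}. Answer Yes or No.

No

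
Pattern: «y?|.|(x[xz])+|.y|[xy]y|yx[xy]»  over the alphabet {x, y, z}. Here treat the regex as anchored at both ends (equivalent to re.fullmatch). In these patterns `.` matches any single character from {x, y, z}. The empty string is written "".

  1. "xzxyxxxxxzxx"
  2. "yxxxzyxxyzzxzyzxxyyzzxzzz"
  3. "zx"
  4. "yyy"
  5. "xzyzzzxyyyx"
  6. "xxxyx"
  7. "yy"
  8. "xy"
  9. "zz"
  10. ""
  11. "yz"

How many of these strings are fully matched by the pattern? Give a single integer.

3

1 → no match
2 → no match
3 → no match
4 → no match
5 → no match
6 → no match
7 → match
8 → match
9 → no match
10 → match
11 → no match
Total matched: 3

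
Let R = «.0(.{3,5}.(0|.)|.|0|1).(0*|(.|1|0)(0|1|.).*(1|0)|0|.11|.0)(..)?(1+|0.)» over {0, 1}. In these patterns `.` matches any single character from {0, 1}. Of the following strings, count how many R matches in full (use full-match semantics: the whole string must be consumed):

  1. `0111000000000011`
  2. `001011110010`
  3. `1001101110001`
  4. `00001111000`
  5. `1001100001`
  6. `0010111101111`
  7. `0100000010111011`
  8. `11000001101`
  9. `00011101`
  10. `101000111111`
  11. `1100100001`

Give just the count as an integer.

1 → no match
2 → no match
3 → match
4 → match
5 → match
6 → match
7 → no match
8 → no match
9 → match
10 → match
11 → no match
Total matched: 6

6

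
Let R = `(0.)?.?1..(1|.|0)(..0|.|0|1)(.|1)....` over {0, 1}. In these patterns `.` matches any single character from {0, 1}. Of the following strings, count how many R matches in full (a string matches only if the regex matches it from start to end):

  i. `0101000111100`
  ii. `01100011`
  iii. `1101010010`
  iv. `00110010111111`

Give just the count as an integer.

i → match
ii → no match
iii → match
iv → no match
Total matched: 2

2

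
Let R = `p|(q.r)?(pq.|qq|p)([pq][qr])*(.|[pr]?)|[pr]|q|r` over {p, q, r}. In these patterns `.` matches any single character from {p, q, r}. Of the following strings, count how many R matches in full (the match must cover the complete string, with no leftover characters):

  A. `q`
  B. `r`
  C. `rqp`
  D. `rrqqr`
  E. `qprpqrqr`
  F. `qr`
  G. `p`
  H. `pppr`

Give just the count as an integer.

4

A → match
B → match
C → no match
D → no match
E → match
F → no match
G → match
H → no match
Total matched: 4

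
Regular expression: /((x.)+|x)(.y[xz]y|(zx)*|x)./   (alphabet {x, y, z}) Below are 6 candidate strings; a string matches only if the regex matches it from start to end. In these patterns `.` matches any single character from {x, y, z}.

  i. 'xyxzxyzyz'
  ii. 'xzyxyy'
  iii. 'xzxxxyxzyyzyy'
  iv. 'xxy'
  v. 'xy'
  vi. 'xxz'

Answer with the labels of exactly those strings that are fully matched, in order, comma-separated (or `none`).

i → match
ii → match
iii → match
iv → match
v → match
vi → match

i, ii, iii, iv, v, vi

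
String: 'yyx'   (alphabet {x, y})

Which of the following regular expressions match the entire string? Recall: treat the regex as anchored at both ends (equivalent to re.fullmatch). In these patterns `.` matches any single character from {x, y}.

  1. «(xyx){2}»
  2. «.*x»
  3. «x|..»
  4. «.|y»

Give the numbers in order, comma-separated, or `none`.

1 → no match — must start with 'xyx'
2 → match
3 → no match
4 → no match

2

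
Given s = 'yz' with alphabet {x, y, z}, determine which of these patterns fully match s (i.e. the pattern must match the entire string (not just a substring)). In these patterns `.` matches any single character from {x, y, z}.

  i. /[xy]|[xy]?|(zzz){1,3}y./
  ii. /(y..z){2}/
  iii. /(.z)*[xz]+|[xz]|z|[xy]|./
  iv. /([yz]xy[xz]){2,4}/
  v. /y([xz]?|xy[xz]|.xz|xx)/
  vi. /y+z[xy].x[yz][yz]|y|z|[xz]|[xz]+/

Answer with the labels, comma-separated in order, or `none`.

i → no match
ii → no match
iii → no match
iv → no match
v → match
vi → no match

v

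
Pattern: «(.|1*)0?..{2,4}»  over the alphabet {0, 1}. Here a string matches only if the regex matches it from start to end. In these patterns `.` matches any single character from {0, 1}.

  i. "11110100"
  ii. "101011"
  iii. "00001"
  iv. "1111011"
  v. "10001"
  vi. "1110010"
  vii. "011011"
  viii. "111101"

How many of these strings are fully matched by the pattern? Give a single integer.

8

i → match
ii → match
iii → match
iv → match
v → match
vi → match
vii → match
viii → match
Total matched: 8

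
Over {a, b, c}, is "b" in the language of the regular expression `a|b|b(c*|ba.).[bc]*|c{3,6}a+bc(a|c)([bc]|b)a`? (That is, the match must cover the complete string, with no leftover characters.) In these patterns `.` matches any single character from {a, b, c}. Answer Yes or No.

Yes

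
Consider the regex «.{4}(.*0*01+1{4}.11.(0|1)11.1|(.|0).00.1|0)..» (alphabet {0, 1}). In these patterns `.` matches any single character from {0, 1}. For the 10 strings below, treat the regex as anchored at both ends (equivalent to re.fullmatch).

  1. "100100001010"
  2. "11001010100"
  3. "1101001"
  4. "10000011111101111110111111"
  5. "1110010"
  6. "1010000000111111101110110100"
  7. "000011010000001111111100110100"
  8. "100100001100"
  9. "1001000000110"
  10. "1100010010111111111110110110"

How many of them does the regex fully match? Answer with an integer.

6

1. "100100001010" → no match
2. "11001010100" → no match
3. "1101001" → match
4 → no match
5. "1110010" → match
6 → match
7 → match
8. "100100001100" → match
9 → no match
10 → match
Total matched: 6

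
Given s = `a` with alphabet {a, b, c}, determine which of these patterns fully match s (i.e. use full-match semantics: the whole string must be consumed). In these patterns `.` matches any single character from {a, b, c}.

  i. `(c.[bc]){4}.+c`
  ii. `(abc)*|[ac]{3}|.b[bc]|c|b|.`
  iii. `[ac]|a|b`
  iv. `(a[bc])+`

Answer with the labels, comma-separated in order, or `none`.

i → no match — must start with `c`
ii → match
iii → match
iv → no match

ii, iii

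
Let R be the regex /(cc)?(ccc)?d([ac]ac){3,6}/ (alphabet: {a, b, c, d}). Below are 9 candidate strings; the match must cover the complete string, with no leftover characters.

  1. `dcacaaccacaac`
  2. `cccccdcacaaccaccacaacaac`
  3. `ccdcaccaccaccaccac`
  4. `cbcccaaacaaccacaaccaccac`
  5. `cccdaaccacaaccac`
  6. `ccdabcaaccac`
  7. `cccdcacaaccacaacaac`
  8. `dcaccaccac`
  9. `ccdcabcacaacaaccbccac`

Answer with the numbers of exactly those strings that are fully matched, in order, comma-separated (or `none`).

1, 2, 3, 5, 7, 8

1 → match
2 → match
3 → match
4 → no match
5 → match
6 → no match
7 → match
8 → match
9 → no match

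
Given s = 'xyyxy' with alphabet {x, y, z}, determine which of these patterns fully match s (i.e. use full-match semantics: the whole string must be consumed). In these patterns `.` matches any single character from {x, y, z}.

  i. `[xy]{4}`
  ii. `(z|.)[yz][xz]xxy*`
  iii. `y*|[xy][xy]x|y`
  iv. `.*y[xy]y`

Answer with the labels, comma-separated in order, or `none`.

iv

i → no match
ii → no match
iii → no match
iv → match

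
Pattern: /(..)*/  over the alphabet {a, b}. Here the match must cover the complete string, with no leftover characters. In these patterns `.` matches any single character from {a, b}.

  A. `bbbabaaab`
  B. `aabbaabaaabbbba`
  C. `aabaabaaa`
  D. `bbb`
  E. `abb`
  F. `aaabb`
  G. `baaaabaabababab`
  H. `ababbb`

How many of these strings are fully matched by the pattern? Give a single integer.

A → no match
B → no match
C → no match
D → no match
E → no match
F → no match
G → no match
H → match
Total matched: 1

1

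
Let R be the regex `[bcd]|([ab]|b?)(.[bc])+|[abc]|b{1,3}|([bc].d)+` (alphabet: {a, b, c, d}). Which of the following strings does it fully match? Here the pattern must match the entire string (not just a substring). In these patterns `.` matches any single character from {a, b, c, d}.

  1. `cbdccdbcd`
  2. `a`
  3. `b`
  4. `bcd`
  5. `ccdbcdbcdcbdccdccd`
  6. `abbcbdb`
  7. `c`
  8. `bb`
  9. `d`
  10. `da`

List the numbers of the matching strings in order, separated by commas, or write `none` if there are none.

1 → match
2 → match
3 → match
4 → match
5 → match
6 → match
7 → match
8 → match
9 → match
10 → no match

1, 2, 3, 4, 5, 6, 7, 8, 9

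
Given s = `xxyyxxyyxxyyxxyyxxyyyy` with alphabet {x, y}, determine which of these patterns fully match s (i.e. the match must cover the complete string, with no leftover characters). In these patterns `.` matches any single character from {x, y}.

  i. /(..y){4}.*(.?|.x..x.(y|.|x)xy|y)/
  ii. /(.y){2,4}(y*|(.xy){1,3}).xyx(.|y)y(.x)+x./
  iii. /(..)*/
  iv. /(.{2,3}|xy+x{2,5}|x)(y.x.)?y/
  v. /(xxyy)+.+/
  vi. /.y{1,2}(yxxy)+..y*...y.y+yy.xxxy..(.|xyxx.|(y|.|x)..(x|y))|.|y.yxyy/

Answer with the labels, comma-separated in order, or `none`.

i → no match
ii → no match
iii → match
iv → no match
v → match
vi → no match

iii, v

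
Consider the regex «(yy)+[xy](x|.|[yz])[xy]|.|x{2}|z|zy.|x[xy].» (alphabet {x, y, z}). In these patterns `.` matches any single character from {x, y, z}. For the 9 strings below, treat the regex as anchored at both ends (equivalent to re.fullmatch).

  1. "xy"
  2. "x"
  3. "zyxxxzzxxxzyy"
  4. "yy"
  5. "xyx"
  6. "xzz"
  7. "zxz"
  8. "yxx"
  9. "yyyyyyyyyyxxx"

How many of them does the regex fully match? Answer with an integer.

3

1. "xy" → no match
2. "x" → match
3 → no match
4. "yy" → no match
5. "xyx" → match
6. "xzz" → no match
7. "zxz" → no match
8. "yxx" → no match
9 → match
Total matched: 3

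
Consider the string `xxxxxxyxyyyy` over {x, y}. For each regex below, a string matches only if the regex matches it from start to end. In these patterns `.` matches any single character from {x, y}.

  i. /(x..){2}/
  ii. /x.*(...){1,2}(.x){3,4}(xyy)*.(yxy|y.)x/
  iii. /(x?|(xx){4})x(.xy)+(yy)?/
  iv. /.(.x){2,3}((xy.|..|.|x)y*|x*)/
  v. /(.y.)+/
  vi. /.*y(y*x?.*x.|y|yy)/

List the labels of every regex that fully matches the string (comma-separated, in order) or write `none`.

i → no match
ii → no match — must end with `x`
iii → no match
iv → match
v → no match
vi → match

iv, vi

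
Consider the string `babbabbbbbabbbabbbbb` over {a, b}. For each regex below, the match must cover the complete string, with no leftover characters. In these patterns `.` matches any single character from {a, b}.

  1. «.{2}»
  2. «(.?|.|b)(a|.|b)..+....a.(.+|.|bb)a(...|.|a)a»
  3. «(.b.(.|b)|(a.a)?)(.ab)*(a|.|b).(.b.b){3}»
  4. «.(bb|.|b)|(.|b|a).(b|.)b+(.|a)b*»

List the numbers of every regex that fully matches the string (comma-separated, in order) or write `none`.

1 → no match
2 → no match — must end with `a`
3 → match
4 → no match

3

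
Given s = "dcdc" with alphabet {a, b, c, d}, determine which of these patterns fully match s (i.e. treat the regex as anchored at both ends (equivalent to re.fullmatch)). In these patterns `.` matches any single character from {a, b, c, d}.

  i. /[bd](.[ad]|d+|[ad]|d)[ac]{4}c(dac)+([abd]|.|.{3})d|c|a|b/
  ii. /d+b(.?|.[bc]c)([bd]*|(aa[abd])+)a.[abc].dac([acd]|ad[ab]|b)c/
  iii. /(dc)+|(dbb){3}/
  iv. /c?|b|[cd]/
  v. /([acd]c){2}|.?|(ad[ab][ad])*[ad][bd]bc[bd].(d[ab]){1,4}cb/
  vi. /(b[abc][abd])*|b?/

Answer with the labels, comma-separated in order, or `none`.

iii, v

i → no match
ii → no match
iii → match
iv → no match
v → match
vi → no match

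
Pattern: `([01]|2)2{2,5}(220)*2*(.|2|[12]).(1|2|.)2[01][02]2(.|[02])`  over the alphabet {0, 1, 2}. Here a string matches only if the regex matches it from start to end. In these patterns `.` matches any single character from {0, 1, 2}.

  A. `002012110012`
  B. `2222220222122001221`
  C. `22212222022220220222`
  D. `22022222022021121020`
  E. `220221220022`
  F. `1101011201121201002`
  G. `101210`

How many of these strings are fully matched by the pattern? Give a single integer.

A → no match
B → no match
C → no match
D → no match
E → no match
F → no match
G → no match
Total matched: 0

0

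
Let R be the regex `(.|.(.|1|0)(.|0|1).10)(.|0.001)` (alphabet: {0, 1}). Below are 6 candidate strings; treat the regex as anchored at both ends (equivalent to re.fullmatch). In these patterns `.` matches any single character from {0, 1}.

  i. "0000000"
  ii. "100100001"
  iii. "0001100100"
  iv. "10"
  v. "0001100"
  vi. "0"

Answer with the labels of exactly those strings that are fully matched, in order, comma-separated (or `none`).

iv, v

i. "0000000" → no match
ii. "100100001" → no match
iii. "0001100100" → no match
iv. "10" → match
v. "0001100" → match
vi. "0" → no match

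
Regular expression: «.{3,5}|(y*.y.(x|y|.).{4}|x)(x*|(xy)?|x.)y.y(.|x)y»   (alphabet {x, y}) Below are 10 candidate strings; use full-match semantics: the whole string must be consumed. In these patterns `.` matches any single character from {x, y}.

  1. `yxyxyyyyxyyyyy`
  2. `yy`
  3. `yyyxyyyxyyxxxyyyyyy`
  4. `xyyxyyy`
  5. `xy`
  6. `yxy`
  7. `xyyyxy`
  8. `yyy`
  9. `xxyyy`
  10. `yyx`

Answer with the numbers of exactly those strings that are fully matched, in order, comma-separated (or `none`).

1 → match
2. `yy` → no match
3 → no match
4. `xyyxyyy` → no match
5. `xy` → no match
6. `yxy` → match
7. `xyyyxy` → match
8. `yyy` → match
9. `xxyyy` → match
10. `yyx` → match

1, 6, 7, 8, 9, 10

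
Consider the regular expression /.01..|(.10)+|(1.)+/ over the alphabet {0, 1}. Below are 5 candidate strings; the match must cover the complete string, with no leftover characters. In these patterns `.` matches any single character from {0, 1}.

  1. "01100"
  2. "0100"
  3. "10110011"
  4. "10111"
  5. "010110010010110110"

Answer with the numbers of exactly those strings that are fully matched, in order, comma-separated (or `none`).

1 → no match
2 → no match
3 → no match
4 → match
5 → match

4, 5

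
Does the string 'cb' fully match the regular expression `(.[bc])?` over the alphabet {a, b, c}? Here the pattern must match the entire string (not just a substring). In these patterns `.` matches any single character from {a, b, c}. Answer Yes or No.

Yes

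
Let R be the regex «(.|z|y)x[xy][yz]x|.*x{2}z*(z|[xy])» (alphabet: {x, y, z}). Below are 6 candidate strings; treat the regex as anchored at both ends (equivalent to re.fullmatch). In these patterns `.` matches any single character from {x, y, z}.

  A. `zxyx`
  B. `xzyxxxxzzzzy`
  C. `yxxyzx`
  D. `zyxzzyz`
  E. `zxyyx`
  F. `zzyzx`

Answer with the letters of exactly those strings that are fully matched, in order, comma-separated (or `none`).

A → no match
B → match
C → no match
D → no match
E → match
F → no match

B, E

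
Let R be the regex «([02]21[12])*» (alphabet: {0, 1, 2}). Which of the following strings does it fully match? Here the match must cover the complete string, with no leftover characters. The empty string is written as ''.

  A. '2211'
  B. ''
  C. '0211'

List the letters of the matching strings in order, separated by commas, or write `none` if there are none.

A, B, C

A. '2211' → match
B. '' → match
C. '0211' → match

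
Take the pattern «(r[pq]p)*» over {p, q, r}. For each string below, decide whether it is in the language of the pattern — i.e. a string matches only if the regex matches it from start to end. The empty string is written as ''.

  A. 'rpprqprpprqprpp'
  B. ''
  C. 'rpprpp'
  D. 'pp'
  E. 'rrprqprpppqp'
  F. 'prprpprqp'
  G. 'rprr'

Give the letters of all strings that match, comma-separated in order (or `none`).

A → match
B → match
C → match
D → no match
E → no match
F → no match
G → no match

A, B, C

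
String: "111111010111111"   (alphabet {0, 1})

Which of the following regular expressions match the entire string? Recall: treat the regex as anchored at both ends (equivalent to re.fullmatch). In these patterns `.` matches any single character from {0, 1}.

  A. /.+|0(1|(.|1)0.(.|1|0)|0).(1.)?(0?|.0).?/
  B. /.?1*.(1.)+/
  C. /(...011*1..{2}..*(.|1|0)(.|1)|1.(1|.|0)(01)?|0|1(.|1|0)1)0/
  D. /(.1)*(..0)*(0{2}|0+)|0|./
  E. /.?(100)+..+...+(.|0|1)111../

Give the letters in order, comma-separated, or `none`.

A, B

A → match
B → match
C → no match — must end with "0"
D → no match
E → no match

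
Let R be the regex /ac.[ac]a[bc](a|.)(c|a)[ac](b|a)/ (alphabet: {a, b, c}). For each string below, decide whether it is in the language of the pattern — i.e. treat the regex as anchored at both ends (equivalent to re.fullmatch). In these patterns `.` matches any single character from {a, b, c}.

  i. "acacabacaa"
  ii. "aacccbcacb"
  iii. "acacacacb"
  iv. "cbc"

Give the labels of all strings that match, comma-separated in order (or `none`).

i → match
ii → no match — must start with "ac"
iii → no match
iv → no match — must start with "ac"

i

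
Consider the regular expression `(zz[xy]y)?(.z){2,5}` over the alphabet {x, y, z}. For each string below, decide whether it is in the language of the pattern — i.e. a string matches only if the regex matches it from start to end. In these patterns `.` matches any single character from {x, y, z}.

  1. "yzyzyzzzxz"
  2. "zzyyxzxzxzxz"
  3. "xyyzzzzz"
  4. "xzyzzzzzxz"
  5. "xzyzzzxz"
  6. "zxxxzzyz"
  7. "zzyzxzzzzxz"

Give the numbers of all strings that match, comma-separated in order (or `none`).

1 → match
2 → match
3 → no match
4 → match
5 → match
6 → no match
7 → no match

1, 2, 4, 5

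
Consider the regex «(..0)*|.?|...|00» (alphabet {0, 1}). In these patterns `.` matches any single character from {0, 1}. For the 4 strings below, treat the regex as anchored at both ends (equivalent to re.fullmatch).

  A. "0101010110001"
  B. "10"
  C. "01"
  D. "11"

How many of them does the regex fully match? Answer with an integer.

A → no match
B → no match
C → no match
D → no match
Total matched: 0

0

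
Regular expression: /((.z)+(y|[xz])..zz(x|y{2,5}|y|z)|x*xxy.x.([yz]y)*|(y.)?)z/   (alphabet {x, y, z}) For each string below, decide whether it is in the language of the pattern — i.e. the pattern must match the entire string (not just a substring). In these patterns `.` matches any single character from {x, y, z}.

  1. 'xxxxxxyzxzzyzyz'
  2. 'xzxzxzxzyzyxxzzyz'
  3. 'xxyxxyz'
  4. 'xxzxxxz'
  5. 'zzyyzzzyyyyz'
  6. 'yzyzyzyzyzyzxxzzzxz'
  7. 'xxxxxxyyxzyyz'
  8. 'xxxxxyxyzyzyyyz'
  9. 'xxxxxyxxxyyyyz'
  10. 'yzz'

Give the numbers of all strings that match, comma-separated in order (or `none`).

1 → match
2 → match
3 → match
4 → no match
5 → match
6 → match
7 → match
8 → no match
9 → match
10 → match

1, 2, 3, 5, 6, 7, 9, 10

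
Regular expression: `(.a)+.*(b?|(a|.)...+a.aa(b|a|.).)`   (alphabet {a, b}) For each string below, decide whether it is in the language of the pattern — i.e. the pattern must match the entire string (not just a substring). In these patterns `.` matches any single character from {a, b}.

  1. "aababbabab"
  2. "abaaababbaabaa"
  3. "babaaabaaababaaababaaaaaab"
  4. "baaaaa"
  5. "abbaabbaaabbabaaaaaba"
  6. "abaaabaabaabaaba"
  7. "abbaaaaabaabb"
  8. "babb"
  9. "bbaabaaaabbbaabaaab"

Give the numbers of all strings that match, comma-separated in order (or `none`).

1, 3, 4, 8

1. "aababbabab" → match
2 → no match
3 → match
4. "baaaaa" → match
5 → no match
6 → no match
7 → no match
8. "babb" → match
9 → no match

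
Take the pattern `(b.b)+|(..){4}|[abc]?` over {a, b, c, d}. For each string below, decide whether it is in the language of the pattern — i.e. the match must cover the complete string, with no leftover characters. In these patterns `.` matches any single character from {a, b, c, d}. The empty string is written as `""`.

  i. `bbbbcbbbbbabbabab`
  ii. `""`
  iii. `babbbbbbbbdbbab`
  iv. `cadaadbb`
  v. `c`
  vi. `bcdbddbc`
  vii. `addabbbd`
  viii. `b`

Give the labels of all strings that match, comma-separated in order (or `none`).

i → no match
ii → match
iii → match
iv → match
v → match
vi → match
vii → match
viii → match

ii, iii, iv, v, vi, vii, viii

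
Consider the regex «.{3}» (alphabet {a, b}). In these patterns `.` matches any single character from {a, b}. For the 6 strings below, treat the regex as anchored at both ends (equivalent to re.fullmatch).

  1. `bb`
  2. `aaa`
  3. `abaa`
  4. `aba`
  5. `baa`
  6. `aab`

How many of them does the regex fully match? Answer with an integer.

4

1 → no match
2 → match
3 → no match
4 → match
5 → match
6 → match
Total matched: 4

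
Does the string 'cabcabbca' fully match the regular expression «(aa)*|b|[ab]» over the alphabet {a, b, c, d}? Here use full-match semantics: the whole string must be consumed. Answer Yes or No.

No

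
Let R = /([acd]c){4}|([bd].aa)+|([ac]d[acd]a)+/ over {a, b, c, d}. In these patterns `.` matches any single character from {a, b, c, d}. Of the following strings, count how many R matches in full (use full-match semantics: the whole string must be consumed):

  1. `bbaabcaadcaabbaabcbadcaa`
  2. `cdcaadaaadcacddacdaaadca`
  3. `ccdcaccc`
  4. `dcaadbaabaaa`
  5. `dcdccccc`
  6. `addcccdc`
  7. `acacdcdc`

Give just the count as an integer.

5

1 → no match
2 → match
3 → match
4 → match
5 → match
6 → no match
7 → match
Total matched: 5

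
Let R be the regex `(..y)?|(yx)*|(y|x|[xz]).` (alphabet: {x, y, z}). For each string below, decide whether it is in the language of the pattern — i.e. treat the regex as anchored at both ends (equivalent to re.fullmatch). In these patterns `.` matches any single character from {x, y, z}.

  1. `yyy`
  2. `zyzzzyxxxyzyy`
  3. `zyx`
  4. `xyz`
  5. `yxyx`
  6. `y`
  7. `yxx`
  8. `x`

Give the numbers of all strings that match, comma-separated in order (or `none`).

1, 5

1 → match
2 → no match
3 → no match
4 → no match
5 → match
6 → no match
7 → no match
8 → no match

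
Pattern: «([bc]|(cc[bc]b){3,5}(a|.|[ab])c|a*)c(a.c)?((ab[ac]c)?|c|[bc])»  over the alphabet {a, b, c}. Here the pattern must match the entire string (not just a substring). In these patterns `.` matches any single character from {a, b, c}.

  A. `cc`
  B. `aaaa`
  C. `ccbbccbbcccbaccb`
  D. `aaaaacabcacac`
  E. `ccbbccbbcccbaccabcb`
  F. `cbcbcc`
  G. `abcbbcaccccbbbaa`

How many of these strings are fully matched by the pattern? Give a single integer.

3

A → match
B → no match
C → match
D → no match
E → match
F → no match
G → no match
Total matched: 3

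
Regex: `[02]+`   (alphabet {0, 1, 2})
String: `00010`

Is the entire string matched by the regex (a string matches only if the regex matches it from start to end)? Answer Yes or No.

No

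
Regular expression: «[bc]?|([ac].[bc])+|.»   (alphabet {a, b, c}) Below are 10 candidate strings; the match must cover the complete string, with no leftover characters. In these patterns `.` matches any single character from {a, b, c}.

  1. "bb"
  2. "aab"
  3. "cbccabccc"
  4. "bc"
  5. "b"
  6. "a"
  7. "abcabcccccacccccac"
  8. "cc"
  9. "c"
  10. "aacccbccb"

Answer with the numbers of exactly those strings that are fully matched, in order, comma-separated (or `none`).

1. "bb" → no match
2. "aab" → match
3. "cbccabccc" → match
4. "bc" → no match
5. "b" → match
6. "a" → match
7 → match
8. "cc" → no match
9. "c" → match
10. "aacccbccb" → match

2, 3, 5, 6, 7, 9, 10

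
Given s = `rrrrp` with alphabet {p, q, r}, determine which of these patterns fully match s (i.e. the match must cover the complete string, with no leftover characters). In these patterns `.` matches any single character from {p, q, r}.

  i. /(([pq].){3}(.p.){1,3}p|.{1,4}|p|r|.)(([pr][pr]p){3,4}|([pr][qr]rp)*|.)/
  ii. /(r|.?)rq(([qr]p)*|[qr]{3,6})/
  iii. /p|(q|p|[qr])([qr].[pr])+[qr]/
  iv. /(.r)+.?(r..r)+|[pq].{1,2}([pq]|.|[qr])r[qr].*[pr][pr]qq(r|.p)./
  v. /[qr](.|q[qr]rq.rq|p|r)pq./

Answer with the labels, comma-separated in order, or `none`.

i → match
ii → no match
iii → no match
iv → no match
v → no match

i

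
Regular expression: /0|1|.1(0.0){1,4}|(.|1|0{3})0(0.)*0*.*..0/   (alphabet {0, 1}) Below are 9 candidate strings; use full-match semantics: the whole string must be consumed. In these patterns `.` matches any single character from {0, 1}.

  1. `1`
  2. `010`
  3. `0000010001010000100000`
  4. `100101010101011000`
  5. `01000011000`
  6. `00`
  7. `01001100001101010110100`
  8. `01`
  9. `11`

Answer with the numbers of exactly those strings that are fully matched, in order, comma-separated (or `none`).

1 → match
2 → no match
3 → match
4 → match
5 → no match
6 → no match
7 → no match
8 → no match
9 → no match

1, 3, 4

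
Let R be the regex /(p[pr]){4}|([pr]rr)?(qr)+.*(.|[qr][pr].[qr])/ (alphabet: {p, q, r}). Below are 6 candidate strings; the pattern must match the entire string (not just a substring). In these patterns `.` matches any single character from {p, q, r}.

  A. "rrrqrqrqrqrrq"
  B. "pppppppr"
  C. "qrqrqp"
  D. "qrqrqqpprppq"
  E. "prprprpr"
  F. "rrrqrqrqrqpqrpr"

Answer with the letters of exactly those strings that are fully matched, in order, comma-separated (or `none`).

A → match
B → match
C → match
D → match
E → match
F → match

A, B, C, D, E, F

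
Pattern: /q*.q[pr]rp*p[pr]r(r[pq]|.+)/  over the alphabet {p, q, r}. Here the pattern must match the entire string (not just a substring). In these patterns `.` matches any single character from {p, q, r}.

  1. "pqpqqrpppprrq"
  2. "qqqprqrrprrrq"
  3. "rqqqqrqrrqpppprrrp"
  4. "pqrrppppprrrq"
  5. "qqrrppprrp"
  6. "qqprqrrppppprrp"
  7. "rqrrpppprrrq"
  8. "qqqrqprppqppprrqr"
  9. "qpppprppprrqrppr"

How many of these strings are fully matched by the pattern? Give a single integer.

3

1 → no match
2 → no match
3 → no match
4 → match
5 → match
6 → no match
7 → match
8 → no match
9 → no match
Total matched: 3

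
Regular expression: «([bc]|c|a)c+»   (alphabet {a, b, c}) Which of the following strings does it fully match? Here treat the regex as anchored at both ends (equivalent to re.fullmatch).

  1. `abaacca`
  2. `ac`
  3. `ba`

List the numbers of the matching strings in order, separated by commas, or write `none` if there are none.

2

1 → no match — must end with `c`
2 → match
3 → no match — must end with `c`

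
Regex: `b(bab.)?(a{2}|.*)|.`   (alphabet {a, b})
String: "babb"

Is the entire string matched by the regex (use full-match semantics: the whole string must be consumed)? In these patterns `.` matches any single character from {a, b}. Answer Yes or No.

Yes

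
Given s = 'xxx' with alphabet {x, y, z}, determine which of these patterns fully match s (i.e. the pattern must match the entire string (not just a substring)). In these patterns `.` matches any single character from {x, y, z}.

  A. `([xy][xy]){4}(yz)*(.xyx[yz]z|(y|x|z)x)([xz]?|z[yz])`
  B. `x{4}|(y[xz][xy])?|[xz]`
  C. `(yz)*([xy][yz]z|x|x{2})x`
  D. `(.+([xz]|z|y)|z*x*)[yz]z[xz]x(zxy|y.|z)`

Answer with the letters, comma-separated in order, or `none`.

A → no match
B → no match
C → match
D → no match

C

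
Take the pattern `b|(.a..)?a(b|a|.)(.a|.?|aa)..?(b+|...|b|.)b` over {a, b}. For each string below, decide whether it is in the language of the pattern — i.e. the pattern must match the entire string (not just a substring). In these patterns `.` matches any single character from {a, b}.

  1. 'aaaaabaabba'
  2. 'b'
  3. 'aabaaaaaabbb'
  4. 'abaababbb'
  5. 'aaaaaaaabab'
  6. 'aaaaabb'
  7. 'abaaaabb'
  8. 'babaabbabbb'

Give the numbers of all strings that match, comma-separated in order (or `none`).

1 → no match — must end with 'b'
2 → match
3 → match
4 → match
5 → match
6 → match
7 → match
8 → match

2, 3, 4, 5, 6, 7, 8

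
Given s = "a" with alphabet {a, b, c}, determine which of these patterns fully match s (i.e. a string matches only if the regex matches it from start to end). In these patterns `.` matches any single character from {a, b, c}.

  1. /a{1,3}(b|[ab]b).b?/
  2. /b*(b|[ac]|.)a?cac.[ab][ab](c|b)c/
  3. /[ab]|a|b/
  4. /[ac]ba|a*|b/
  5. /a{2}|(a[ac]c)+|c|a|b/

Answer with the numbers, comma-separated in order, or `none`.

1 → no match
2 → no match — must end with "c"
3 → match
4 → match
5 → match

3, 4, 5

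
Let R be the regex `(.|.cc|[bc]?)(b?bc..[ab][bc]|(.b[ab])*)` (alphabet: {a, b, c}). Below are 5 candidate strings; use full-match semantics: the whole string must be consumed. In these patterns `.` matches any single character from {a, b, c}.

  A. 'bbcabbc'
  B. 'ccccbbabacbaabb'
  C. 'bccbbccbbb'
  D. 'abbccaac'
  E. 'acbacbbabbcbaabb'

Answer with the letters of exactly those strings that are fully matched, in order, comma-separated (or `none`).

A, B, C, D, E

A → match
B → match
C → match
D → match
E → match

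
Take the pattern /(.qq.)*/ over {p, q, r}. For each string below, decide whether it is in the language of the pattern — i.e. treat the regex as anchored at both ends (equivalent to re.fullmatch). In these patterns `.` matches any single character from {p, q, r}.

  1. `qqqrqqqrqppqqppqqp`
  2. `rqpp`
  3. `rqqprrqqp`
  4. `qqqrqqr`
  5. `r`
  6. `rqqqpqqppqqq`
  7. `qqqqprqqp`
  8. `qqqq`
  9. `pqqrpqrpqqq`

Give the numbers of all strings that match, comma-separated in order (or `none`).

6, 8

1 → no match
2 → no match
3 → no match
4 → no match
5 → no match
6 → match
7 → no match
8 → match
9 → no match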